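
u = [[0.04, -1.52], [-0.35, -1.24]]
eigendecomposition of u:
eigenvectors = [[0.98, 0.69], [-0.21, 0.73]]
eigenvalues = [0.37, -1.57]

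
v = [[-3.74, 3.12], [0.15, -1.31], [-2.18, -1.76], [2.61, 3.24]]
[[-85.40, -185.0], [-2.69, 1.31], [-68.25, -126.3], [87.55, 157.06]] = v@[[27.14, 53.77], [5.16, 5.16]]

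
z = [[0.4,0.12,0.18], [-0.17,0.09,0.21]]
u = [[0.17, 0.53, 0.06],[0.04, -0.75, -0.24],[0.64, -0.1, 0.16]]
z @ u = [[0.19,0.1,0.02],[0.11,-0.18,0.00]]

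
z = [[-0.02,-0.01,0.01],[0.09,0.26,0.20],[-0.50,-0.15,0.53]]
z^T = [[-0.02, 0.09, -0.50], [-0.01, 0.26, -0.15], [0.01, 0.20, 0.53]]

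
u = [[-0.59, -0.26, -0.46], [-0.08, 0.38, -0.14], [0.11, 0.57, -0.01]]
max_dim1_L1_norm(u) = 1.31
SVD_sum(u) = [[-0.46, -0.48, -0.30],  [0.09, 0.09, 0.06],  [0.28, 0.29, 0.18]] + [[-0.13, 0.22, -0.16], [-0.17, 0.29, -0.2], [-0.17, 0.28, -0.19]] + [[-0.0, 0.00, 0.0],[0.0, -0.00, -0.0],[-0.0, 0.0, 0.0]]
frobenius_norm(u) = 1.07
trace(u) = -0.22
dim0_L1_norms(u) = [0.78, 1.21, 0.61]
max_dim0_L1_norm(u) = 1.21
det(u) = -0.00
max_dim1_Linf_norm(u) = 0.59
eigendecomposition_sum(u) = [[-0.65, 0.20, -0.60], [-0.03, 0.01, -0.03], [0.19, -0.06, 0.18]] + [[-0.00, 0.01, -0.01], [0.00, -0.0, 0.00], [0.0, -0.01, 0.01]] + [[0.06,-0.47,0.15], [-0.05,0.37,-0.11], [-0.09,0.64,-0.2]]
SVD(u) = [[-0.84, -0.49, 0.22], [0.17, -0.62, -0.76], [0.51, -0.61, 0.61]] @ diag([0.8663479568110496, 0.6198714337363775, 0.0007895358933326811]) @ [[0.62, 0.66, 0.42], [0.44, -0.74, 0.51], [-0.65, 0.14, 0.75]]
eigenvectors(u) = [[-0.96,0.64,-0.54], [-0.04,-0.14,0.42], [0.29,-0.75,0.73]]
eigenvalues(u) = [-0.46, 0.0, 0.24]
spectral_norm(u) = 0.87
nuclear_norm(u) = 1.49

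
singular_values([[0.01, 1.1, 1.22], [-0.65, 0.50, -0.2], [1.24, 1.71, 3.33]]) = [4.23, 1.03, 0.0]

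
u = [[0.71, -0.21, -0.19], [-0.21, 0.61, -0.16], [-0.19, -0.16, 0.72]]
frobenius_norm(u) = 1.27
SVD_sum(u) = [[0.56, -0.17, -0.41], [-0.17, 0.05, 0.13], [-0.41, 0.13, 0.30]] + [[0.05,  -0.15,  0.13], [-0.15,  0.43,  -0.39], [0.13,  -0.39,  0.34]] + [[0.1,0.11,0.09], [0.11,0.13,0.1], [0.09,0.10,0.08]]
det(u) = 0.23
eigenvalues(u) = [0.3, 0.91, 0.83]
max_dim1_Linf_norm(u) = 0.72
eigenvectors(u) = [[-0.57,-0.78,0.25],[-0.65,0.24,-0.72],[-0.51,0.57,0.65]]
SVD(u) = [[0.78, 0.25, -0.57], [-0.24, -0.72, -0.65], [-0.57, 0.65, -0.51]] @ diag([0.9131339863381831, 0.8256092992574952, 0.301256714404322]) @ [[0.78,-0.24,-0.57], [0.25,-0.72,0.65], [-0.57,-0.65,-0.51]]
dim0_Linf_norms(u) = [0.71, 0.61, 0.72]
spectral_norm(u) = 0.91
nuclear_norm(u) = 2.04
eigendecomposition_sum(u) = [[0.10,0.11,0.09], [0.11,0.13,0.10], [0.09,0.1,0.08]] + [[0.56, -0.17, -0.41],[-0.17, 0.05, 0.13],[-0.41, 0.13, 0.30]] + [[0.05,-0.15,0.13], [-0.15,0.43,-0.39], [0.13,-0.39,0.34]]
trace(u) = 2.04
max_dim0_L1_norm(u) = 1.11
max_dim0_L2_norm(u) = 0.76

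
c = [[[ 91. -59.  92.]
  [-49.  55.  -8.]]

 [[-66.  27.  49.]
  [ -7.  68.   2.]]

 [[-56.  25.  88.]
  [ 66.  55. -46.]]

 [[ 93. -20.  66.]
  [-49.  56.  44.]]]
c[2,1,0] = 66.0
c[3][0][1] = -20.0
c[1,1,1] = 68.0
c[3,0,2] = 66.0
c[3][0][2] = 66.0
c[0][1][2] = -8.0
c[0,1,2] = -8.0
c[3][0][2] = 66.0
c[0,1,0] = -49.0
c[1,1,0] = -7.0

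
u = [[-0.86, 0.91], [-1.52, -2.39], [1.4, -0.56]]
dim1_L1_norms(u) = [1.77, 3.91, 1.96]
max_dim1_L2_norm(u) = 2.83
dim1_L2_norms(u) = [1.25, 2.83, 1.51]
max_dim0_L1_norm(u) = 3.86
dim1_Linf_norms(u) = [0.91, 2.39, 1.4]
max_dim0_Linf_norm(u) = 2.39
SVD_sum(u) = [[0.16, 0.25], [-1.54, -2.38], [0.16, 0.25]] + [[-1.02,0.66], [0.02,-0.01], [1.24,-0.81]]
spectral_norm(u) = 2.86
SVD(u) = [[0.1,  0.64], [-0.99,  -0.01], [0.1,  -0.77]] @ diag([2.8625930291424884, 1.9155576601879751]) @ [[0.54, 0.84], [-0.84, 0.54]]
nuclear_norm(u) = 4.78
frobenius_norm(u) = 3.44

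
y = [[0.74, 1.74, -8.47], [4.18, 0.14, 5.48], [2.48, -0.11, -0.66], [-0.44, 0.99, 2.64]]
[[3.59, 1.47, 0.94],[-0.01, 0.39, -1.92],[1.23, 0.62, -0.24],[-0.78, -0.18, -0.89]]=y @ [[0.42, 0.23, -0.17], [0.28, 0.21, -0.41], [-0.33, -0.11, -0.21]]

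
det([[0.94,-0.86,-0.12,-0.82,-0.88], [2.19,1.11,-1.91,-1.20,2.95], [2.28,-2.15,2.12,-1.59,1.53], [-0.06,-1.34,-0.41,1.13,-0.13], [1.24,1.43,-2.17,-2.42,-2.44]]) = 0.541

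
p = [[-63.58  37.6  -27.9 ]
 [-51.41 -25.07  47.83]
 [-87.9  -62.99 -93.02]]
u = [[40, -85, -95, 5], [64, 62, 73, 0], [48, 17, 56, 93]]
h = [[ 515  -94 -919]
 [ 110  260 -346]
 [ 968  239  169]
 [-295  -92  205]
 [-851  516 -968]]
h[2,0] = 968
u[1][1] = 62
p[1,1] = -25.07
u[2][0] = 48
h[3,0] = -295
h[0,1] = -94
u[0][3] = 5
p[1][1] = -25.07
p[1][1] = -25.07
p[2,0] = -87.9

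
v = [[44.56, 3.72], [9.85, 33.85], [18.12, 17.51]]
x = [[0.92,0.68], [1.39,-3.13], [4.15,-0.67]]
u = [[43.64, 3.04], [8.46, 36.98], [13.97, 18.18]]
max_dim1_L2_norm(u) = 43.75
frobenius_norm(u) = 62.28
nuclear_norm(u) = 86.41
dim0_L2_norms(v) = [49.1, 38.29]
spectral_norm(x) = 4.83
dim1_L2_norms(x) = [1.14, 3.42, 4.2]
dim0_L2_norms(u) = [46.6, 41.32]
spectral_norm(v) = 53.68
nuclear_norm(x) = 7.55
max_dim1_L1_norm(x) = 4.82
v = u + x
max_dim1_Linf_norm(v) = 44.56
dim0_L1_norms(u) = [66.07, 58.2]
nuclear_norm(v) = 85.23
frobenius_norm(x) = 5.54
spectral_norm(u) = 51.73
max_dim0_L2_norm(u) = 46.6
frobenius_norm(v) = 62.27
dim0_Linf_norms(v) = [44.56, 33.85]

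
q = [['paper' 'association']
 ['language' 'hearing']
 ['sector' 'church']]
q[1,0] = 'language'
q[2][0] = 'sector'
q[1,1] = 'hearing'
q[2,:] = ['sector', 'church']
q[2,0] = 'sector'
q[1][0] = 'language'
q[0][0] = 'paper'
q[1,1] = 'hearing'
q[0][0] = 'paper'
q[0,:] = ['paper', 'association']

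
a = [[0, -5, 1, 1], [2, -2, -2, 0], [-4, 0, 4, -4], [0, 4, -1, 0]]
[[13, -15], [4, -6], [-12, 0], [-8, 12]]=a@[[0, 0], [-2, 3], [0, 0], [3, 0]]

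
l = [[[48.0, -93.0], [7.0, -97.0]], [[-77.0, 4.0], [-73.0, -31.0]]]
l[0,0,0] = 48.0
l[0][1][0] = 7.0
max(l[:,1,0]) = 7.0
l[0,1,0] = 7.0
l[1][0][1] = 4.0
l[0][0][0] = 48.0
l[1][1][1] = -31.0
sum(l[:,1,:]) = -194.0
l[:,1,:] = [[7.0, -97.0], [-73.0, -31.0]]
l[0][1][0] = 7.0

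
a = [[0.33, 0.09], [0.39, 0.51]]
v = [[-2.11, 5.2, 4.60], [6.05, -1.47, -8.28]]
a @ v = [[-0.15, 1.58, 0.77], [2.26, 1.28, -2.43]]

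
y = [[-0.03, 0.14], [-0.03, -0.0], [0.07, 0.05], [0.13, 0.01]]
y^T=[[-0.03, -0.03, 0.07, 0.13],[0.14, -0.0, 0.05, 0.01]]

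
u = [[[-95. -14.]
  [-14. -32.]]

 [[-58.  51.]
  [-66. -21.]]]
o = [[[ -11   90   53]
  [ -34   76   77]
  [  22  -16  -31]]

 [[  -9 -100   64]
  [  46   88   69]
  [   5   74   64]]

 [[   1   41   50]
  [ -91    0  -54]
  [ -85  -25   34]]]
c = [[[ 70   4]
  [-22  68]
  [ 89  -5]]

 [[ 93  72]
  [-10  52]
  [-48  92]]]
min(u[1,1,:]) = -66.0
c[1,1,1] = 52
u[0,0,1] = -14.0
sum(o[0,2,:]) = -25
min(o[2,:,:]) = -91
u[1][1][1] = -21.0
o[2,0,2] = 50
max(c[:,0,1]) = 72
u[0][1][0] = -14.0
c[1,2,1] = 92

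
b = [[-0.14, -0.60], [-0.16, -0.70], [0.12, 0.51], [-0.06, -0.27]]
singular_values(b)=[1.12, 0.0]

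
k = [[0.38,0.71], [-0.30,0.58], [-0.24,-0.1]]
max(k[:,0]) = 0.376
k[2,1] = -0.095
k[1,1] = 0.581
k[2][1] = -0.095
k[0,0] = 0.376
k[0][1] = 0.714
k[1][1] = 0.581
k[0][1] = 0.714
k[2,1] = -0.095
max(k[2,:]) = -0.095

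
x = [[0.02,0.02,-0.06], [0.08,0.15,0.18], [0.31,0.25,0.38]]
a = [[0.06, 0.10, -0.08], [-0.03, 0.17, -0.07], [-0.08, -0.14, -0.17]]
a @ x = [[-0.02,  -0.0,  -0.02], [-0.01,  0.01,  0.01], [-0.07,  -0.07,  -0.08]]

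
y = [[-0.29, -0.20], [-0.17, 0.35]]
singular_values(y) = [0.4, 0.34]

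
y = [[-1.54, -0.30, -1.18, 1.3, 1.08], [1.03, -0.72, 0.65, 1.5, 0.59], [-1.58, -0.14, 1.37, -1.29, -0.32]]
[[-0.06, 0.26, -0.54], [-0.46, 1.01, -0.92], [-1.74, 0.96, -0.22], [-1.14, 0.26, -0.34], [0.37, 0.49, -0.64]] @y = [[1.21, -0.09, -0.5, 1.01, 0.26], [3.20, -0.46, -0.06, 2.1, 0.39], [4.02, -0.14, 2.38, -0.54, -1.24], [2.56, 0.2, 1.05, -0.65, -0.97], [0.95, -0.37, -0.99, 2.04, 0.89]]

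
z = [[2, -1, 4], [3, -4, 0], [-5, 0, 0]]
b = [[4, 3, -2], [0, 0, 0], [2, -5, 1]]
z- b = [[-2, -4, 6], [3, -4, 0], [-7, 5, -1]]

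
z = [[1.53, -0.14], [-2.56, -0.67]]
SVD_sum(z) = [[1.46,0.25], [-2.6,-0.45]] + [[0.07, -0.39], [0.04, -0.22]]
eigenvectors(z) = [[0.68, 0.06],[-0.74, 1.00]]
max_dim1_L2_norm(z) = 2.65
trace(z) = 0.86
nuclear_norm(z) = 3.48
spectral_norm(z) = 3.03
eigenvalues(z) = [1.68, -0.82]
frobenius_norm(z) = 3.06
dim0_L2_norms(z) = [2.98, 0.68]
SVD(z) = [[-0.49,0.87],  [0.87,0.49]] @ diag([3.0255414261261606, 0.4572735273274391]) @ [[-0.99, -0.17],[0.17, -0.99]]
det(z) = -1.38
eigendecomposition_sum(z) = [[1.58, -0.09], [-1.72, 0.10]] + [[-0.05, -0.05], [-0.84, -0.77]]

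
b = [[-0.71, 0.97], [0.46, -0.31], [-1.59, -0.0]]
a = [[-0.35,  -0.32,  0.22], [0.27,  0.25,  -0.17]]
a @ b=[[-0.25, -0.24], [0.19, 0.18]]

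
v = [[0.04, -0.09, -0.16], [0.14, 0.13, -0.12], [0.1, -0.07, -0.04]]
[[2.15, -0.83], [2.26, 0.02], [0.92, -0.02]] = v @ [[4.62, 2.88], [0.74, 1.62], [-12.67, 4.98]]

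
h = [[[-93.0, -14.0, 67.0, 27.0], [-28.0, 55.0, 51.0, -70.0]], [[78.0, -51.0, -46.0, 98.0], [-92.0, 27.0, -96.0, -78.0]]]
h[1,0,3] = 98.0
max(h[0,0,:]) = 67.0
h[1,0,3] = 98.0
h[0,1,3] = -70.0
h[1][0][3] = 98.0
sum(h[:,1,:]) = -231.0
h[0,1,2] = 51.0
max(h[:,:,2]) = 67.0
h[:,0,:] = [[-93.0, -14.0, 67.0, 27.0], [78.0, -51.0, -46.0, 98.0]]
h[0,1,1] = 55.0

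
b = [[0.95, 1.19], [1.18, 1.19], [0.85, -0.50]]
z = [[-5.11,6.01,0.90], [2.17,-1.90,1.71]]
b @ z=[[-2.27, 3.45, 2.89], [-3.45, 4.83, 3.10], [-5.43, 6.06, -0.09]]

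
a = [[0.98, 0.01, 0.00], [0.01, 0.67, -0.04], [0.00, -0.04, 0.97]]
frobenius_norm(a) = 1.53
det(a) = 0.64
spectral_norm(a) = 0.98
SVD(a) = [[-0.97,0.23,-0.03], [-0.06,-0.12,0.99], [0.23,0.96,0.13]] @ diag([0.9806248644512818, 0.9749284414066214, 0.6644466941420968]) @ [[-0.97,-0.06,0.23],[0.23,-0.12,0.96],[-0.03,0.99,0.13]]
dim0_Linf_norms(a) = [0.98, 0.67, 0.97]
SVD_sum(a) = [[0.93, 0.06, -0.22], [0.06, 0.0, -0.01], [-0.22, -0.01, 0.05]] + [[0.05, -0.03, 0.22], [-0.03, 0.01, -0.11], [0.22, -0.11, 0.91]] + [[0.00, -0.02, -0.00], [-0.02, 0.65, 0.09], [-0.0, 0.09, 0.01]]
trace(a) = 2.62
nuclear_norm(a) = 2.62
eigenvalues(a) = [0.66, 0.98, 0.97]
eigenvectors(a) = [[-0.03, -0.97, 0.23], [0.99, -0.06, -0.12], [0.13, 0.23, 0.96]]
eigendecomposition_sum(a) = [[0.00, -0.02, -0.00], [-0.02, 0.65, 0.09], [-0.0, 0.09, 0.01]] + [[0.93, 0.06, -0.22], [0.06, 0.0, -0.01], [-0.22, -0.01, 0.05]] + [[0.05, -0.03, 0.22], [-0.03, 0.01, -0.11], [0.22, -0.11, 0.91]]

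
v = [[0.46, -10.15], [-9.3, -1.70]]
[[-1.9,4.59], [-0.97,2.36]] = v @[[0.07, -0.17], [0.19, -0.46]]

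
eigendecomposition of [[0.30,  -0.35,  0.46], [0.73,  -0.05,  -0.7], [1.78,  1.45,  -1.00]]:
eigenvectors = [[(0.7+0j), (0.2+0.01j), (0.2-0.01j)], [0.01+0.00j, (-0.38-0.48j), -0.38+0.48j], [0.72+0.00j, (-0.77+0j), (-0.77-0j)]]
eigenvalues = [(0.76+0j), (-0.76+0.88j), (-0.76-0.88j)]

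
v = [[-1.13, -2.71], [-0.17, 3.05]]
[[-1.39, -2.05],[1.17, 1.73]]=v@[[0.27, 0.40], [0.40, 0.59]]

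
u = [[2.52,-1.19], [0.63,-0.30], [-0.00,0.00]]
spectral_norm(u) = 2.87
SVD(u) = [[-0.97, -0.24], [-0.24, 0.97], [0.0, 0.00]] @ diag([2.8728722893769514, 0.0021929272746636255]) @ [[-0.9, 0.43], [-0.43, -0.90]]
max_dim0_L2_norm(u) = 2.6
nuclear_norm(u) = 2.88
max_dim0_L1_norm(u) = 3.15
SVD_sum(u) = [[2.52, -1.19], [0.63, -0.3], [0.00, 0.0]] + [[0.00,0.00], [-0.00,-0.0], [0.00,0.0]]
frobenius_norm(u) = 2.87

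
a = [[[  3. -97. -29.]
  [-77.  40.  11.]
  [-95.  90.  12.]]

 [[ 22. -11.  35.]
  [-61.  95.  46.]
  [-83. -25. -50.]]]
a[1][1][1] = 95.0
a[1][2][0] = -83.0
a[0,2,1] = 90.0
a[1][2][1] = -25.0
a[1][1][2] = 46.0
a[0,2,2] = 12.0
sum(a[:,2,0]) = -178.0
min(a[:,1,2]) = 11.0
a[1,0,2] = 35.0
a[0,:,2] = [-29.0, 11.0, 12.0]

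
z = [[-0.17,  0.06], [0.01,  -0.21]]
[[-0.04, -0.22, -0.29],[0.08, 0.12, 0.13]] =z @ [[0.12, 1.13, 1.53], [-0.38, -0.51, -0.55]]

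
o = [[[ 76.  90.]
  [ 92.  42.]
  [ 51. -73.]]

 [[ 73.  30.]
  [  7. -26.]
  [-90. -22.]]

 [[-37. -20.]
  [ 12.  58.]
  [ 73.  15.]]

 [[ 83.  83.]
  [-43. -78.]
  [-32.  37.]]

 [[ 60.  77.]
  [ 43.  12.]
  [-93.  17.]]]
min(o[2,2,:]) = 15.0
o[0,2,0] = 51.0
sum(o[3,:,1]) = 42.0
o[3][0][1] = 83.0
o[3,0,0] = 83.0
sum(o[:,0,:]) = 515.0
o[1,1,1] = -26.0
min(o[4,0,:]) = 60.0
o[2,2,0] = 73.0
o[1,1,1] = -26.0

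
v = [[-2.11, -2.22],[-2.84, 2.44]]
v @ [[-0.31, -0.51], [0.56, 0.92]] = [[-0.59, -0.97], [2.25, 3.69]]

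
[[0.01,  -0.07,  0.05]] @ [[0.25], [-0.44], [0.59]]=[[0.06]]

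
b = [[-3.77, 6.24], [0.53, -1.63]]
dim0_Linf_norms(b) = [3.77, 6.24]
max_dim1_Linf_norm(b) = 6.24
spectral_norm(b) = 7.48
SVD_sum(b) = [[-3.70,6.28], [0.85,-1.44]] + [[-0.07, -0.04], [-0.32, -0.19]]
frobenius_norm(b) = 7.49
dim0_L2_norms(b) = [3.81, 6.45]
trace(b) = -5.40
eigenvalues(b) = [-4.81, -0.59]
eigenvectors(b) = [[-0.99, -0.89], [0.16, -0.45]]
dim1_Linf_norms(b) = [6.24, 1.63]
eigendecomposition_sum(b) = [[-3.62, 7.11], [0.6, -1.19]] + [[-0.15, -0.87], [-0.07, -0.44]]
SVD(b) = [[-0.97, 0.22],  [0.22, 0.97]] @ diag([7.479594993606645, 0.3794189394513687]) @ [[0.51, -0.86],  [-0.86, -0.51]]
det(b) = 2.84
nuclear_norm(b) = 7.86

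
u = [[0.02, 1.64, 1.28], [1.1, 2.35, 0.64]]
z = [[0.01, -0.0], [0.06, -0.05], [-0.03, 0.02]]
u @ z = [[0.06, -0.06], [0.13, -0.10]]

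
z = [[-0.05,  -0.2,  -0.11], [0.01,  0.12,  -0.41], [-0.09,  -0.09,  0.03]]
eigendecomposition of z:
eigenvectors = [[-0.77+0.00j, (-0.63+0.13j), (-0.63-0.13j)],[(-0.47+0j), 0.76+0.00j, (0.76-0j)],[(-0.43+0j), -0.10-0.06j, -0.10+0.06j]]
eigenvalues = [(-0.23+0j), (0.17+0.03j), (0.17-0.03j)]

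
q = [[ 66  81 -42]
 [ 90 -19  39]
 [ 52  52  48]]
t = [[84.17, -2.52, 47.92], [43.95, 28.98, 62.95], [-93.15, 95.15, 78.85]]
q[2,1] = 52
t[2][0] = -93.15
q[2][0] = 52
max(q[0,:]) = 81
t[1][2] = 62.95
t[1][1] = 28.98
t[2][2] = 78.85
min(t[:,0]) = -93.15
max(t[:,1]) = 95.15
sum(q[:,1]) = 114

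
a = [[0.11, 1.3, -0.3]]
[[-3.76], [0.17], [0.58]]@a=[[-0.41,-4.89,1.13], [0.02,0.22,-0.05], [0.06,0.75,-0.17]]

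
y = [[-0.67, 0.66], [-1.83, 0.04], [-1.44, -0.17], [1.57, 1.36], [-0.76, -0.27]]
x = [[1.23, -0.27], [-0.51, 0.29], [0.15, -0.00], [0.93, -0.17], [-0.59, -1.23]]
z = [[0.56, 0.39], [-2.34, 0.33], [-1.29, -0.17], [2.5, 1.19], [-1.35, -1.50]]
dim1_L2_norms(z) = [0.68, 2.36, 1.3, 2.77, 2.02]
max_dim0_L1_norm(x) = 3.41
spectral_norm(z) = 4.14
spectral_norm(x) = 1.74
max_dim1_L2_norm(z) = 2.77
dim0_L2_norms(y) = [2.99, 1.55]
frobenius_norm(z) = 4.41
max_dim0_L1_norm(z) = 8.04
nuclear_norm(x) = 3.04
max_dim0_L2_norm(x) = 1.73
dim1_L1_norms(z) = [0.95, 2.67, 1.46, 3.69, 2.85]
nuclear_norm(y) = 4.42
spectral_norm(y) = 3.08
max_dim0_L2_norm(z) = 3.94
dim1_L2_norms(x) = [1.26, 0.59, 0.15, 0.95, 1.36]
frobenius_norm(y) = 3.36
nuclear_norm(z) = 5.66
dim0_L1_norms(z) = [8.04, 3.58]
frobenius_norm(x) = 2.17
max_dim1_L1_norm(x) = 1.82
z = y + x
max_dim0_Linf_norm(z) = 2.5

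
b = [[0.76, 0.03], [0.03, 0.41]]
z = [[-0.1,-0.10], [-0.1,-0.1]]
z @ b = [[-0.08, -0.04], [-0.08, -0.04]]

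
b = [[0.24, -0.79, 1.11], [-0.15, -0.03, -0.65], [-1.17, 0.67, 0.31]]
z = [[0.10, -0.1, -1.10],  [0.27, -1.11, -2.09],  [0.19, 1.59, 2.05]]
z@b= [[1.33, -0.81, -0.16], [2.68, -1.58, 0.37], [-2.59, 1.18, -0.19]]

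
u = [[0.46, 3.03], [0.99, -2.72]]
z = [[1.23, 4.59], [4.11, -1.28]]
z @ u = [[5.11, -8.76],[0.62, 15.93]]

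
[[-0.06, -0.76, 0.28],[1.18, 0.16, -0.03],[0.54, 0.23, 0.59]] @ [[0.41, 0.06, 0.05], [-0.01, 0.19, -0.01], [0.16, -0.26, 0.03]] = [[0.03, -0.22, 0.01], [0.48, 0.11, 0.06], [0.31, -0.08, 0.04]]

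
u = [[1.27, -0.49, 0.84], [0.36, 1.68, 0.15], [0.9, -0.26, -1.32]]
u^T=[[1.27, 0.36, 0.9], [-0.49, 1.68, -0.26], [0.84, 0.15, -1.32]]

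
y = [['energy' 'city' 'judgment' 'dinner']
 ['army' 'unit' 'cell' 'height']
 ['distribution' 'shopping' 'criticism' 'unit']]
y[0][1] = 'city'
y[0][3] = 'dinner'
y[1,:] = ['army', 'unit', 'cell', 'height']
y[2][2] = 'criticism'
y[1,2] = 'cell'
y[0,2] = 'judgment'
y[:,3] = ['dinner', 'height', 'unit']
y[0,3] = 'dinner'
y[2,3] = 'unit'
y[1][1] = 'unit'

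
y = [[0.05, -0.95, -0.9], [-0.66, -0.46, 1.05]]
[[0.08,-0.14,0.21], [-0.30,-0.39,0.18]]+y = [[0.13, -1.09, -0.69], [-0.96, -0.85, 1.23]]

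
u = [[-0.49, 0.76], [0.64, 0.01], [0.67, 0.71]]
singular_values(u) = [1.1, 0.99]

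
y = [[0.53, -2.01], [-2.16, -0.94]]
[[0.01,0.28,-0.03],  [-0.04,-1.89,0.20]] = y@[[0.02,0.84,-0.09], [0.00,0.08,-0.01]]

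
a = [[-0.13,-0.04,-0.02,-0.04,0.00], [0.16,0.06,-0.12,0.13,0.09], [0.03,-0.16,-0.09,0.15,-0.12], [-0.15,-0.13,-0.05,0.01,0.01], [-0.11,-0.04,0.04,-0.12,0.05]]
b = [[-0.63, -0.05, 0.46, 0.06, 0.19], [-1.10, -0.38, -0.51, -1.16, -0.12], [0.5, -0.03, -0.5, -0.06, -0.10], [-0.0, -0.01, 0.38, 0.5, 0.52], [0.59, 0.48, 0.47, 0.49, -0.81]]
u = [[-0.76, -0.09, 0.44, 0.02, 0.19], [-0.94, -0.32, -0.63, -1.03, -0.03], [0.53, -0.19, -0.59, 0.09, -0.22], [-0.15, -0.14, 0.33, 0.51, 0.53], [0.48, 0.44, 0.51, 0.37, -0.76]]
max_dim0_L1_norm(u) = 2.86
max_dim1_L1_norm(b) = 3.27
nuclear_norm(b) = 4.22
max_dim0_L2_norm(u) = 1.41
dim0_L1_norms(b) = [2.82, 0.95, 2.32, 2.27, 1.74]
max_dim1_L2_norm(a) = 0.27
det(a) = 0.00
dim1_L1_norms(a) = [0.23, 0.56, 0.55, 0.35, 0.36]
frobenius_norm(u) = 2.46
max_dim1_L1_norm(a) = 0.56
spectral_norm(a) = 0.35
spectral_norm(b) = 2.05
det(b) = -0.00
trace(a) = -0.10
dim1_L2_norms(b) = [0.81, 1.72, 0.72, 0.82, 1.3]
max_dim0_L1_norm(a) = 0.58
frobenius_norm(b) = 2.55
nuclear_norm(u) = 4.36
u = b + a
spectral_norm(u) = 1.86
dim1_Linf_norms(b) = [0.63, 1.16, 0.5, 0.52, 0.81]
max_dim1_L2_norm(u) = 1.56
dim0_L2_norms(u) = [1.41, 0.6, 1.14, 1.21, 0.97]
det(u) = -0.01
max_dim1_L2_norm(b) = 1.72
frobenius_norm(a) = 0.48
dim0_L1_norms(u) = [2.86, 1.18, 2.5, 2.02, 1.73]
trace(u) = -1.92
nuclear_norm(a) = 0.86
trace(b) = -1.82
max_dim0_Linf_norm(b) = 1.16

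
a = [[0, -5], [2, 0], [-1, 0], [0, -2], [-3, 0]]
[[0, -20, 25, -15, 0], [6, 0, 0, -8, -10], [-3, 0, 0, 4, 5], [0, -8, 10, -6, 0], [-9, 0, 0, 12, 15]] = a @ [[3, 0, 0, -4, -5], [0, 4, -5, 3, 0]]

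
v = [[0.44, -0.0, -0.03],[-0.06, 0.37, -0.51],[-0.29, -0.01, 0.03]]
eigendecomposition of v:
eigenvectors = [[0.04, 0.27, 0.01],[0.81, 0.94, -1.0],[0.59, -0.2, 0.02]]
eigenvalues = [-0.0, 0.46, 0.38]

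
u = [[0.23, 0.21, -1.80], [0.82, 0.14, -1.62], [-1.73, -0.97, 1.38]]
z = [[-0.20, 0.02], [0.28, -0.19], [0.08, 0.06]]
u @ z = [[-0.13,-0.14], [-0.25,-0.11], [0.18,0.23]]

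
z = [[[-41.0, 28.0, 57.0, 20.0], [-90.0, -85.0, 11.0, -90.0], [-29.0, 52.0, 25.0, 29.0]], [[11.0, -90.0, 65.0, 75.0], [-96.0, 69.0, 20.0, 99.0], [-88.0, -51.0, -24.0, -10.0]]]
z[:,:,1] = [[28.0, -85.0, 52.0], [-90.0, 69.0, -51.0]]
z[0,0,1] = 28.0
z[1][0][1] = -90.0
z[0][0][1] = 28.0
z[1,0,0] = 11.0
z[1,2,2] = -24.0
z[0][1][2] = 11.0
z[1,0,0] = 11.0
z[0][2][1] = 52.0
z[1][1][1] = 69.0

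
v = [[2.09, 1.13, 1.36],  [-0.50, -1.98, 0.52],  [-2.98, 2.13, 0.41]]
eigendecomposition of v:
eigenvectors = [[-0.18-0.55j, -0.18+0.55j, 0.01+0.00j], [0.14-0.01j, (0.14+0.01j), -0.79+0.00j], [0.80+0.00j, (0.8-0j), 0.62+0.00j]]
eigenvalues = [(1.45+2.05j), (1.45-2.05j), (-2.38+0j)]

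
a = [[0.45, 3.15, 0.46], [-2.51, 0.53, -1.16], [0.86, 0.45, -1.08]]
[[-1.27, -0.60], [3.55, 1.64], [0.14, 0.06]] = a @ [[-0.99, -0.46], [-0.12, -0.06], [-0.97, -0.45]]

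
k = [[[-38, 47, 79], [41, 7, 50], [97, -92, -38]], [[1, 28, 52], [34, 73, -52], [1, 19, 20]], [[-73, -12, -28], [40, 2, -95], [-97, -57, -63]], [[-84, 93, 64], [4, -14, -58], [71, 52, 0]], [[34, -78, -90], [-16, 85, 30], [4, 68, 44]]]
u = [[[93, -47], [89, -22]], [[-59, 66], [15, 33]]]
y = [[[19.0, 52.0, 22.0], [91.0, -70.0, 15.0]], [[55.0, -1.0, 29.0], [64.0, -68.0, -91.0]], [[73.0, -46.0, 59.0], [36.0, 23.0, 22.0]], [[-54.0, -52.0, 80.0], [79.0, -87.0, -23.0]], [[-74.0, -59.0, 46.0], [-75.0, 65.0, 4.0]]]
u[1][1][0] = 15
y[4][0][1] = -59.0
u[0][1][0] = 89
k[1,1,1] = 73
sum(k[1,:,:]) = 176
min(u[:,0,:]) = -59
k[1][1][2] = -52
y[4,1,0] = -75.0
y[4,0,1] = -59.0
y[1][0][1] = -1.0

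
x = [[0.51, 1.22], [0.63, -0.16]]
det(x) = -0.85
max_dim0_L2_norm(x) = 1.23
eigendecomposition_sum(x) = [[0.76, 0.72], [0.37, 0.36]] + [[-0.25, 0.50], [0.26, -0.52]]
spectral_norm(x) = 1.33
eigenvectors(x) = [[0.9,  -0.69],[0.44,  0.72]]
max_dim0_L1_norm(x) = 1.38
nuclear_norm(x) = 1.97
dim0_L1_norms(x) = [1.14, 1.38]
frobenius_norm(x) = 1.47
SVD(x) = [[-1.0, -0.09], [-0.09, 1.00]] @ diag([1.3267951352792775, 0.6407922198335776]) @ [[-0.43, -0.9], [0.90, -0.43]]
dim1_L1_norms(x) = [1.73, 0.79]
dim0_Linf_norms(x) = [0.63, 1.22]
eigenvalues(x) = [1.11, -0.76]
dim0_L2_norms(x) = [0.81, 1.23]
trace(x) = 0.35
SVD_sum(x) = [[0.56,  1.19], [0.05,  0.11]] + [[-0.05, 0.03], [0.58, -0.27]]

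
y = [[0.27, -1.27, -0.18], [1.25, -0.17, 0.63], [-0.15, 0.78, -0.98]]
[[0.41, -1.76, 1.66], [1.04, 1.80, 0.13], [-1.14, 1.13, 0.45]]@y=[[-2.34, 1.07, -2.81], [2.51, -1.53, 0.82], [1.04, 1.61, 0.48]]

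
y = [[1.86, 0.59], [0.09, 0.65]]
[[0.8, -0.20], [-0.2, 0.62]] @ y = [[1.47, 0.34], [-0.32, 0.29]]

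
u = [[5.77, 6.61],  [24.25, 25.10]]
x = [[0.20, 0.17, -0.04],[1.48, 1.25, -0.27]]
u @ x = [[10.94, 9.24, -2.02], [42.00, 35.5, -7.75]]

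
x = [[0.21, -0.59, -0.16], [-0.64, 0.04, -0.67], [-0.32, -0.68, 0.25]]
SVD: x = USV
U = [[0.32,0.48,-0.82], [-0.88,0.46,-0.07], [0.34,0.74,0.57]]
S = [0.94, 0.91, 0.45]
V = [[0.56, -0.49, 0.67], [-0.48, -0.85, -0.22], [-0.68, 0.2, 0.71]]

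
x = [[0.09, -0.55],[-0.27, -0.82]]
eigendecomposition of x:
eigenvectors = [[0.97,0.46],[-0.25,0.89]]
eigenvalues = [0.23, -0.96]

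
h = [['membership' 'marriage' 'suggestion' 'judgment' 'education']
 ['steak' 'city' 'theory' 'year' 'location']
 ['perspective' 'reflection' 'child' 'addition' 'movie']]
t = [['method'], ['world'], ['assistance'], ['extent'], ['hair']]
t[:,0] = ['method', 'world', 'assistance', 'extent', 'hair']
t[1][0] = 'world'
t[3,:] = ['extent']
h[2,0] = 'perspective'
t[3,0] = 'extent'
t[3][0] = 'extent'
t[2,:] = ['assistance']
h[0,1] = 'marriage'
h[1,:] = ['steak', 'city', 'theory', 'year', 'location']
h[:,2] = ['suggestion', 'theory', 'child']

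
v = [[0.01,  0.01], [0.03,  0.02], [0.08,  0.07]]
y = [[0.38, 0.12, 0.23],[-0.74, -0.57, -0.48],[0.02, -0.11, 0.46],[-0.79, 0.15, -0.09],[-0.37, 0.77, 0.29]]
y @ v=[[0.03, 0.02], [-0.06, -0.05], [0.03, 0.03], [-0.01, -0.01], [0.04, 0.03]]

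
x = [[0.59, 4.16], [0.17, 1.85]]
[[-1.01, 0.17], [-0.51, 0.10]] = x @ [[0.69, -0.27],[-0.34, 0.08]]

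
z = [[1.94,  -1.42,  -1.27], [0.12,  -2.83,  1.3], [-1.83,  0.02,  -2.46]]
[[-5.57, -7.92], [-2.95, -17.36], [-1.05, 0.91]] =z @ [[-0.98, 0.05], [1.54, 5.97], [1.17, -0.36]]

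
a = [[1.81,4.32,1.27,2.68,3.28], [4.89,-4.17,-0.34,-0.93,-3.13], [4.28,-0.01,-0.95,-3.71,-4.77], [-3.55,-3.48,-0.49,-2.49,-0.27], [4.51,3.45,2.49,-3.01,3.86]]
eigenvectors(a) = [[0.44+0.00j, (-0.46+0j), (-0.18-0.02j), -0.18+0.02j, -0.14+0.00j],[(-0.02+0j), (0.75+0j), 0.09+0.28j, (0.09-0.28j), (-0.02+0j)],[(-0.21+0j), (0.4+0j), 0.79+0.00j, (0.79-0j), 0.93+0.00j],[-0.19+0.00j, (0.24+0j), (-0.17-0.12j), -0.17+0.12j, 0.10+0.00j],[0.85+0.00j, -0.07+0.00j, (-0.16-0.43j), -0.16+0.43j, (-0.32+0j)]]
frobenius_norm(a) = 15.59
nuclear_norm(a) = 28.84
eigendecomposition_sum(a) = [[(4.62+0j), 2.23-0.00j, 1.12+0.00j, (0.29-0j), 1.20-0.00j], [-0.26-0.00j, (-0.13+0j), -0.06-0.00j, -0.02+0.00j, (-0.07+0j)], [(-2.17-0j), (-1.05+0j), -0.53-0.00j, (-0.14+0j), -0.56+0.00j], [(-1.95-0j), (-0.94+0j), (-0.47-0j), -0.12+0.00j, -0.51+0.00j], [8.90+0.00j, (4.3-0j), 2.15+0.00j, (0.57-0j), (2.31-0j)]] + [[-1.40-0.00j,  (2.95+0j),  (0.09-0j),  (2.24-0j),  1.33+0.00j],  [2.31+0.00j,  -4.85-0.00j,  -0.15+0.00j,  (-3.7+0j),  (-2.19-0j)],  [1.22+0.00j,  -2.56-0.00j,  -0.08+0.00j,  (-1.95+0j),  -1.15-0.00j],  [(0.75+0j),  -1.56-0.00j,  (-0.05+0j),  -1.19+0.00j,  -0.71-0.00j],  [(-0.22-0j),  0.46+0.00j,  0.01-0.00j,  (0.35-0j),  0.21+0.00j]] + [[(-0.77+0.63j), -0.44+0.09j, 0.01-0.04j, 0.01+0.94j, (0.39-0.13j)], [1.41+0.76j, 0.40+0.59j, (-0.07+0.02j), (1.38-0.59j), (-0.43-0.5j)], [3.07-3.01j, (1.84-0.57j), (-0.01+0.19j), -0.41-4.02j, -1.63+0.72j], [-1.13+0.16j, -0.48-0.17j, (0.03-0.04j), -0.55+0.92j, 0.46+0.10j], [(-2.24-1.07j), (-0.67-0.89j), (0.1-0.03j), -2.10+1.01j, (0.71+0.74j)]] + [[-0.77-0.63j, -0.44-0.09j, 0.01+0.04j, 0.01-0.94j, 0.39+0.13j], [(1.41-0.76j), (0.4-0.59j), -0.07-0.02j, 1.38+0.59j, (-0.43+0.5j)], [3.07+3.01j, 1.84+0.57j, -0.01-0.19j, (-0.41+4.02j), -1.63-0.72j], [(-1.13-0.16j), (-0.48+0.17j), 0.03+0.04j, (-0.55-0.92j), (0.46-0.1j)], [-2.24+1.07j, (-0.67+0.89j), 0.10+0.03j, -2.10-1.01j, (0.71-0.74j)]] + [[0.13-0.00j, (0.01+0j), (0.05+0j), 0.12-0.00j, -0.03-0.00j], [(0.02-0j), 0j, 0.01+0.00j, 0.02-0.00j, -0.01-0.00j], [(-0.9+0j), (-0.09-0j), -0.33-0.00j, (-0.81+0j), (0.21+0j)], [-0.09+0.00j, -0.01-0.00j, (-0.03-0j), (-0.08+0j), (0.02+0j)], [0.31-0.00j, (0.03+0j), (0.11+0j), (0.27-0j), -0.07-0.00j]]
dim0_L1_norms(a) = [19.04, 15.43, 5.54, 12.82, 15.31]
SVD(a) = [[-0.56, 0.18, -0.34, -0.04, -0.73], [0.50, 0.41, -0.28, -0.7, -0.11], [0.43, 0.56, 0.03, 0.66, -0.25], [0.29, -0.35, 0.64, -0.15, -0.60], [-0.41, 0.6, 0.63, -0.21, 0.18]] @ diag([10.679547994506953, 9.59112220030005, 4.913407525025803, 3.570180754346978, 0.08285798841576064]) @ [[0.04, -0.65, -0.23, -0.29, -0.67], [0.91, 0.24, 0.13, -0.30, -0.10], [-0.26, -0.08, 0.18, -0.87, 0.37], [-0.30, 0.72, -0.25, -0.25, -0.52], [-0.15, 0.01, 0.91, 0.07, -0.37]]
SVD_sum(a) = [[-0.23,3.87,1.37,1.72,3.98], [0.2,-3.45,-1.22,-1.53,-3.54], [0.18,-3.0,-1.06,-1.34,-3.08], [0.12,-2.03,-0.72,-0.9,-2.08], [-0.17,2.81,0.99,1.25,2.89]] + [[1.56, 0.42, 0.22, -0.52, -0.17],[3.59, 0.97, 0.51, -1.21, -0.39],[4.85, 1.31, 0.69, -1.63, -0.52],[-3.03, -0.82, -0.43, 1.02, 0.33],[5.25, 1.42, 0.74, -1.76, -0.57]] + [[0.43, 0.13, -0.30, 1.45, -0.62],[0.35, 0.1, -0.24, 1.18, -0.51],[-0.04, -0.01, 0.03, -0.15, 0.06],[-0.81, -0.24, 0.57, -2.74, 1.18],[-0.79, -0.24, 0.55, -2.69, 1.16]] + [[0.04, -0.10, 0.03, 0.03, 0.07], [0.75, -1.80, 0.62, 0.63, 1.3], [-0.71, 1.70, -0.59, -0.59, -1.23], [0.16, -0.39, 0.14, 0.14, 0.29], [0.22, -0.54, 0.19, 0.19, 0.39]] + [[0.01, -0.00, -0.06, -0.00, 0.02], [0.00, -0.0, -0.01, -0.00, 0.0], [0.0, -0.0, -0.02, -0.00, 0.01], [0.01, -0.0, -0.05, -0.00, 0.02], [-0.00, 0.0, 0.01, 0.0, -0.01]]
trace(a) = -1.94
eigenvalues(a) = [(6.15+0j), (-7.32+0j), (-0.21+3.08j), (-0.21-3.08j), (-0.35+0j)]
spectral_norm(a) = 10.68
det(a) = 148.88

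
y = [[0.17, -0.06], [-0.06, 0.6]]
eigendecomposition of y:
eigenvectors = [[-0.99, 0.14], [-0.14, -0.99]]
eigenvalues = [0.16, 0.61]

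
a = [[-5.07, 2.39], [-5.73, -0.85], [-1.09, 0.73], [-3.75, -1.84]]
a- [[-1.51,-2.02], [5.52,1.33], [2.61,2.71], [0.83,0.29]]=[[-3.56, 4.41], [-11.25, -2.18], [-3.70, -1.98], [-4.58, -2.13]]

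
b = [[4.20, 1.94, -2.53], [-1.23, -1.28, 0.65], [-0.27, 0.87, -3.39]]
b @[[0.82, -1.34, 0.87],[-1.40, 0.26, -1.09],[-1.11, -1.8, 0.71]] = [[3.54,-0.57,-0.26],[0.06,0.15,0.79],[2.32,6.69,-3.59]]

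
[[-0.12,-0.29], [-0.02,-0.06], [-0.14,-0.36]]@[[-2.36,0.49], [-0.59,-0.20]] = [[0.45, -0.0], [0.08, 0.00], [0.54, 0.00]]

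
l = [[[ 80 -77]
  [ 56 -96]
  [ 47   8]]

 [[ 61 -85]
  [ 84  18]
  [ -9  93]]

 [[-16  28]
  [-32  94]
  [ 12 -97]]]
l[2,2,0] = 12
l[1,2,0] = -9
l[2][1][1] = 94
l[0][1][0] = 56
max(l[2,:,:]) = 94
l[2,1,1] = 94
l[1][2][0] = -9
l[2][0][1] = 28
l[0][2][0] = 47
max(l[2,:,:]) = 94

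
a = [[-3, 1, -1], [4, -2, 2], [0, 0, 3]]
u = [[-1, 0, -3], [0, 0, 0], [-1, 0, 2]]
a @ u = [[4, 0, 7], [-6, 0, -8], [-3, 0, 6]]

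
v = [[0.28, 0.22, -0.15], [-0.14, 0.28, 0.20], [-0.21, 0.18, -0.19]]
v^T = [[0.28, -0.14, -0.21], [0.22, 0.28, 0.18], [-0.15, 0.20, -0.19]]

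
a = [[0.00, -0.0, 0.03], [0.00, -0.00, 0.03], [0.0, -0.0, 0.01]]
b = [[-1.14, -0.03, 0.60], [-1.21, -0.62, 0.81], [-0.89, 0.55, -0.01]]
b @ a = [[0.00, 0.00, -0.03], [0.0, 0.00, -0.05], [0.00, 0.0, -0.01]]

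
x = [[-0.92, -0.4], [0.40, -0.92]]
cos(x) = [[0.65,-0.33],[0.33,0.65]]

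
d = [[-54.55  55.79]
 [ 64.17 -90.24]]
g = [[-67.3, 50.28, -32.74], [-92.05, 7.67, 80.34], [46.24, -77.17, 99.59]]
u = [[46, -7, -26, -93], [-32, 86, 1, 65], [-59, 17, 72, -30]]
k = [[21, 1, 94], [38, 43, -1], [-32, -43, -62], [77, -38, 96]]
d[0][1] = 55.79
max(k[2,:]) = -32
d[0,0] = -54.55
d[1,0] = 64.17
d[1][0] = 64.17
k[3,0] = 77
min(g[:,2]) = -32.74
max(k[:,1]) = 43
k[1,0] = 38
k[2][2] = -62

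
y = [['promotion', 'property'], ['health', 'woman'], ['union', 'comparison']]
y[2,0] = 'union'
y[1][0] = 'health'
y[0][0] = 'promotion'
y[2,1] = 'comparison'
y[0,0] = 'promotion'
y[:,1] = ['property', 'woman', 'comparison']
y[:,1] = ['property', 'woman', 'comparison']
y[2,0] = 'union'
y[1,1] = 'woman'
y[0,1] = 'property'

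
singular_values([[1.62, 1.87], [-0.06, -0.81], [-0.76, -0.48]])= [2.7, 0.55]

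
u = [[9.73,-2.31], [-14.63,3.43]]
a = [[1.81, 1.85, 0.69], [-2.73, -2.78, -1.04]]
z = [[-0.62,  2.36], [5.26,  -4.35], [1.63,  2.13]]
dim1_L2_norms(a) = [2.68, 4.03]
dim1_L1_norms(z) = [2.98, 9.61, 3.76]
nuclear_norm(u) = 18.07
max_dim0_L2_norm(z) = 5.54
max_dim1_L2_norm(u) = 15.03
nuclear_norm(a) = 4.85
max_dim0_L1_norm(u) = 24.36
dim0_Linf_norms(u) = [14.63, 3.43]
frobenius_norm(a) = 4.84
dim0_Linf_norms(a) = [2.73, 2.78, 1.04]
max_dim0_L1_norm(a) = 4.63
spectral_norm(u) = 18.05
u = a @ z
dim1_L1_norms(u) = [12.04, 18.06]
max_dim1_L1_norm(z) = 9.61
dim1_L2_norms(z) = [2.44, 6.83, 2.68]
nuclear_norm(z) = 10.12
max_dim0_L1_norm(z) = 8.84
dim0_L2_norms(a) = [3.28, 3.34, 1.25]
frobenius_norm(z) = 7.73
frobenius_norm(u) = 18.05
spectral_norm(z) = 7.12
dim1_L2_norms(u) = [10.0, 15.03]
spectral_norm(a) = 4.84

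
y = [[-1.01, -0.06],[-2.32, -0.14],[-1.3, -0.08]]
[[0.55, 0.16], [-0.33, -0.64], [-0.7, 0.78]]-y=[[1.56, 0.22], [1.99, -0.50], [0.60, 0.86]]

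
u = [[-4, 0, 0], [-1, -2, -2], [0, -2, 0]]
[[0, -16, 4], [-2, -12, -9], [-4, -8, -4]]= u @ [[0, 4, -1], [2, 4, 2], [-1, 0, 3]]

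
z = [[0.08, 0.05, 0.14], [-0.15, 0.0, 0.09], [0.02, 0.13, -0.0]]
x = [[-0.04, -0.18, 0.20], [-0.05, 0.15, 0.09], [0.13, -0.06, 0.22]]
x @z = [[0.03, 0.02, -0.02], [-0.02, 0.01, 0.01], [0.02, 0.04, 0.01]]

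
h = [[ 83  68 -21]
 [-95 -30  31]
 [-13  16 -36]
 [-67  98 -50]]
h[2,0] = -13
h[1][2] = 31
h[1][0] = -95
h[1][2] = 31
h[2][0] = -13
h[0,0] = 83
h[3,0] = -67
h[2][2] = -36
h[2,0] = -13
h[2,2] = -36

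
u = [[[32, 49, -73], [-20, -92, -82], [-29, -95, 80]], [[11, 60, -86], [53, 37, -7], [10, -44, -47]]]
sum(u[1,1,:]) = 83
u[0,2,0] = -29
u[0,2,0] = -29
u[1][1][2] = -7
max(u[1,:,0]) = 53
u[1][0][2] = -86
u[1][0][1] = 60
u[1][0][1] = 60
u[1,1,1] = 37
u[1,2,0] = 10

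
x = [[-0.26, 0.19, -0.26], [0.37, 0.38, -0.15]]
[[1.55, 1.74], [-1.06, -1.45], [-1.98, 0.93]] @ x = [[0.24, 0.96, -0.66], [-0.26, -0.75, 0.49], [0.86, -0.02, 0.38]]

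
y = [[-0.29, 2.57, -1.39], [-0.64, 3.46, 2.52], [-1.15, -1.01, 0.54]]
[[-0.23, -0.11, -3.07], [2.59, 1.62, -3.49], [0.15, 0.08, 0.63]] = y@[[-0.05,-0.03,0.45], [0.26,0.17,-1.05], [0.66,0.40,0.17]]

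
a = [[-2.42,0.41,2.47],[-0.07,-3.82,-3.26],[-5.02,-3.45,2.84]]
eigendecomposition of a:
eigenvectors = [[-0.39, -0.72, 0.39], [0.44, 0.56, -0.91], [-0.81, -0.41, -0.16]]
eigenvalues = [2.31, -1.34, -4.36]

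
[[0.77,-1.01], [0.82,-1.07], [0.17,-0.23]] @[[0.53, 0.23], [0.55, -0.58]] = [[-0.15,0.76], [-0.15,0.81], [-0.04,0.17]]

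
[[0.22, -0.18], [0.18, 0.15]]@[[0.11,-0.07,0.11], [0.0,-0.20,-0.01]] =[[0.02,0.02,0.03], [0.02,-0.04,0.02]]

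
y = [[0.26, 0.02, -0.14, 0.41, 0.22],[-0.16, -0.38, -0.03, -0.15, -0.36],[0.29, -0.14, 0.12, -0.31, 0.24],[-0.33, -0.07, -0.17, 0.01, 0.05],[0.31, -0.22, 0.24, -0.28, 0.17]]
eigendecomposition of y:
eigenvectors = [[-0.04+0.00j, (-0.12+0j), -0.55+0.00j, -0.55-0.00j, 0.17+0.00j], [(0.29+0j), 0.92+0.00j, -0.14+0.11j, (-0.14-0.11j), (0.15+0j)], [(-0.63+0j), 0.17+0.00j, 0.46+0.20j, 0.46-0.20j, (-0.82+0j)], [0.12+0.00j, (0.07+0j), (0.07-0.42j), 0.07+0.42j, -0.51+0.00j], [(-0.71+0j), 0.32+0.00j, 0.47+0.12j, 0.47-0.12j, (0.11+0j)]]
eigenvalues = [(0.54+0j), (-0.5+0j), (0.14+0.31j), (0.14-0.31j), (-0.14+0j)]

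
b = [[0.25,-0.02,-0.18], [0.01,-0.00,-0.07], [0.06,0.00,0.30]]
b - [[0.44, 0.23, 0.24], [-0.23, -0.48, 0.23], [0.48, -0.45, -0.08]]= [[-0.19,-0.25,-0.42],[0.24,0.48,-0.30],[-0.42,0.45,0.38]]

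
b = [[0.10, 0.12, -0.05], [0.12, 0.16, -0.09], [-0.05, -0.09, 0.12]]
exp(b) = [[1.11,0.14,-0.06], [0.14,1.19,-0.11], [-0.06,-0.11,1.13]]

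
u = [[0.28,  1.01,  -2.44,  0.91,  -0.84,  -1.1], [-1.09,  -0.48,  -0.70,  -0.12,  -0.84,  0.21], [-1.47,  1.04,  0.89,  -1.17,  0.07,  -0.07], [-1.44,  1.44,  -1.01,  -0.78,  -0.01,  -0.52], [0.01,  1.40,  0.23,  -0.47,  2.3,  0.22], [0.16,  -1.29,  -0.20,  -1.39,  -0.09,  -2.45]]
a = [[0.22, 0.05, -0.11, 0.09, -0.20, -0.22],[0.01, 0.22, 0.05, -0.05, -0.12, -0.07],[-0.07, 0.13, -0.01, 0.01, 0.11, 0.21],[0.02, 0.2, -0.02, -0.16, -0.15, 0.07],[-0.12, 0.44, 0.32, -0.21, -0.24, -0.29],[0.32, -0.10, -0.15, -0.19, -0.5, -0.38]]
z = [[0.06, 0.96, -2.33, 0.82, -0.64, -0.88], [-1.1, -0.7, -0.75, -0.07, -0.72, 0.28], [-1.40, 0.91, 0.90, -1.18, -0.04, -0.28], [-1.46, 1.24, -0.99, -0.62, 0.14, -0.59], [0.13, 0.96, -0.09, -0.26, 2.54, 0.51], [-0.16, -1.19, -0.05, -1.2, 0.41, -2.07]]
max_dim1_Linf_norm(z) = 2.54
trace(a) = -0.35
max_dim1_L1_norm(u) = 6.58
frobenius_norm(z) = 6.05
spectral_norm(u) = 3.69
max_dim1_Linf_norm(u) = 2.45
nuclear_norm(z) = 13.02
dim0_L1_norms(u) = [4.45, 6.66, 5.47, 4.84, 4.15, 4.57]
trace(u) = -0.24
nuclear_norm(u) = 13.54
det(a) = -0.00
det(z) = -0.17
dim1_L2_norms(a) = [0.4, 0.27, 0.28, 0.31, 0.7, 0.75]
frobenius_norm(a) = 1.21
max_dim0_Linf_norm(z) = 2.54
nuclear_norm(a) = 2.13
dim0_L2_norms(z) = [2.31, 2.47, 2.79, 1.99, 2.75, 2.41]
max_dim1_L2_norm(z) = 2.87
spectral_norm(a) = 0.93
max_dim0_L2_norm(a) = 0.63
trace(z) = 0.11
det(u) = 7.03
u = z + a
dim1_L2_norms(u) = [3.13, 1.63, 2.33, 2.46, 2.75, 3.11]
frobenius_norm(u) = 6.42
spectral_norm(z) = 3.32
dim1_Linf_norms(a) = [0.22, 0.22, 0.21, 0.2, 0.44, 0.5]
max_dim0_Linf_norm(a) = 0.5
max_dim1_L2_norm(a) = 0.75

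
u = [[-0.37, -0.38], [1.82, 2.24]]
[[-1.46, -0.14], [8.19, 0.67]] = u@[[1.2, 0.38], [2.68, -0.01]]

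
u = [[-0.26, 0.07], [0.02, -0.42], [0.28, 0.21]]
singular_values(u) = [0.49, 0.37]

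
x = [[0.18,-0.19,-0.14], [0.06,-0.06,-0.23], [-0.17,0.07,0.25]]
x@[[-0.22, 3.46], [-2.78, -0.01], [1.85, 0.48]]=[[0.23,0.56], [-0.27,0.10], [0.31,-0.47]]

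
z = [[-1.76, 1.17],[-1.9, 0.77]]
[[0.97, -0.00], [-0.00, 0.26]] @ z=[[-1.71,1.13], [-0.49,0.2]]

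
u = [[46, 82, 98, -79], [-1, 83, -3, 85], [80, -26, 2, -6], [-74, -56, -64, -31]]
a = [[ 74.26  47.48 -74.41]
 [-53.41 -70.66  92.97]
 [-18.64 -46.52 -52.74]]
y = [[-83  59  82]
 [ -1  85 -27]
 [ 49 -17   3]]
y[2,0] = 49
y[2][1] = -17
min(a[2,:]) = -52.74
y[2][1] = -17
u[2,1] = -26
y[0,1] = 59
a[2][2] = -52.74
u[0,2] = 98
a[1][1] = -70.66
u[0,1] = 82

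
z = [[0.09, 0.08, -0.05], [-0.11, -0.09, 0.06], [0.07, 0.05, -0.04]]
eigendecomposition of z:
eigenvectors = [[-0.63-0.11j, -0.63+0.11j, (0.48+0j)], [0.67+0.00j, (0.67-0j), (-0.01+0j)], [(-0.36+0.11j), (-0.36-0.11j), 0.88+0.00j]]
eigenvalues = [(-0.02+0.03j), (-0.02-0.03j), (-0+0j)]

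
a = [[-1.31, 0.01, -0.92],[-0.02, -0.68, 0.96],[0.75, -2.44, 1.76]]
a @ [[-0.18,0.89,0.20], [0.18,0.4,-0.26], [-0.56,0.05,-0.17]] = [[0.75, -1.21, -0.11], [-0.66, -0.24, 0.01], [-1.56, -0.22, 0.49]]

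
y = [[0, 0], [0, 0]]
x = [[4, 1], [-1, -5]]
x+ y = [[4, 1], [-1, -5]]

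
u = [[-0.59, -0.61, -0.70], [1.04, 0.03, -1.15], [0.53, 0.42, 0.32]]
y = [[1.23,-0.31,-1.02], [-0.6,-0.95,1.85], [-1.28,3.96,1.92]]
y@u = [[-1.59, -1.19, -0.83], [0.35, 1.11, 2.1], [5.89, 1.71, -3.04]]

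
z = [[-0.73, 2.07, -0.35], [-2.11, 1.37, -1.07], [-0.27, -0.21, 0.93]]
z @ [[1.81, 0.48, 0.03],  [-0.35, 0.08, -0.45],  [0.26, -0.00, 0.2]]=[[-2.14, -0.18, -1.02],[-4.58, -0.90, -0.89],[-0.17, -0.15, 0.27]]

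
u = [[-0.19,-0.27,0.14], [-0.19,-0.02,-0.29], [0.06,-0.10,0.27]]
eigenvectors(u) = [[0.87, 0.65, 0.43], [0.5, -0.65, -0.63], [-0.0, -0.38, 0.64]]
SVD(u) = [[0.42,0.85,-0.32], [-0.64,0.53,0.56], [0.64,-0.03,0.76]] @ diag([0.4566195313289777, 0.35664677887902413, 0.0012956558652780954]) @ [[0.17, -0.36, 0.92], [-0.74, -0.66, -0.12], [0.65, -0.66, -0.38]]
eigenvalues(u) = [-0.35, -0.0, 0.41]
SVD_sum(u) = [[0.03, -0.07, 0.18], [-0.05, 0.11, -0.27], [0.05, -0.11, 0.27]] + [[-0.22,  -0.2,  -0.04], [-0.14,  -0.13,  -0.02], [0.01,  0.01,  0.0]] + [[-0.0, 0.0, 0.0], [0.00, -0.0, -0.0], [0.0, -0.00, -0.00]]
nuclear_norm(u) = 0.81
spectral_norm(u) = 0.46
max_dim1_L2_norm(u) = 0.36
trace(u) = 0.06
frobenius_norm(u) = 0.58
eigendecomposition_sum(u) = [[-0.23, -0.20, -0.04], [-0.13, -0.12, -0.03], [0.0, 0.00, 0.00]] + [[-0.0,0.00,0.0], [0.0,-0.0,-0.0], [0.0,-0.00,-0.00]] + [[0.04,-0.07,0.18], [-0.06,0.1,-0.26], [0.06,-0.10,0.27]]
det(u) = 0.00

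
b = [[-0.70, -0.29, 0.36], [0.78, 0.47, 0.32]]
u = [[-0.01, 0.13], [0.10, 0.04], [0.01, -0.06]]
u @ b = [[0.11,  0.06,  0.04],[-0.04,  -0.01,  0.05],[-0.05,  -0.03,  -0.02]]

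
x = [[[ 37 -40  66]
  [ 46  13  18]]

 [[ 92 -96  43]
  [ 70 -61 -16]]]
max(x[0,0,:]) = 66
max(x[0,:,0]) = 46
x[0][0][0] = 37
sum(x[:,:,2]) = 111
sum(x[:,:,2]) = 111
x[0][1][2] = 18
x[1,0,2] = 43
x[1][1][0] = 70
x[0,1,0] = 46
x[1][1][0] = 70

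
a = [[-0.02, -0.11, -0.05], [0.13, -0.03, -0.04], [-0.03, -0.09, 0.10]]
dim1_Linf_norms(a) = [0.11, 0.13, 0.1]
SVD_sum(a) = [[-0.03, -0.02, 0.02],  [0.06, 0.05, -0.05],  [-0.08, -0.06, 0.07]] + [[0.04, -0.08, -0.02],[0.04, -0.08, -0.02],[0.02, -0.03, -0.01]] + [[-0.04, -0.01, -0.05], [0.02, 0.0, 0.03], [0.03, 0.01, 0.04]]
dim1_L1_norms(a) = [0.18, 0.2, 0.22]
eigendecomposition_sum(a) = [[-0.01+0.06j, (-0.06-0.02j), (-0.02-0j)],[0.06+0.01j, -0.02+0.05j, (-0+0.02j)],[(0.01+0.03j), -0.03+0.01j, (-0.01+0j)]] + [[(-0.01-0.06j), (-0.06+0.02j), -0.02+0.00j], [(0.06-0.01j), (-0.02-0.05j), (-0-0.02j)], [(0.01-0.03j), -0.03-0.01j, (-0.01-0j)]] + [[-0j,0.00+0.00j,-0.01+0.00j], [0.02-0.00j,(0.01+0j),(-0.04+0j)], [-0.05+0.00j,-0.03-0.00j,0.12-0.00j]]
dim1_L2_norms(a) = [0.12, 0.14, 0.14]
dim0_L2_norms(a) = [0.13, 0.15, 0.12]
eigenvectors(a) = [[0.68+0.00j, (0.68-0j), (-0.09+0j)], [-0.00-0.65j, -0.00+0.65j, -0.31+0.00j], [0.29-0.17j, 0.29+0.17j, 0.95+0.00j]]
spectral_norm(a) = 0.16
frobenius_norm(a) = 0.23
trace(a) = 0.05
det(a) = 0.00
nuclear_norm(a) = 0.39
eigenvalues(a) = [(-0.04+0.12j), (-0.04-0.12j), (0.13+0j)]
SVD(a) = [[0.26,0.68,-0.68],[-0.59,0.67,0.45],[0.76,0.28,0.58]] @ diag([0.157851523534961, 0.14122044343794768, 0.09241040457048696]) @ [[-0.66, -0.51, 0.55], [0.46, -0.86, -0.23], [0.59, 0.10, 0.8]]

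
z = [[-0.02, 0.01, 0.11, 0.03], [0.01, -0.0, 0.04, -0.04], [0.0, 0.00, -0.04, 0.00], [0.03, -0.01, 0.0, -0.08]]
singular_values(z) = [0.13, 0.1, 0.0, 0.0]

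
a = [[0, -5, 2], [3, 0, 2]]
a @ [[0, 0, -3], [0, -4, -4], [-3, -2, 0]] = [[-6, 16, 20], [-6, -4, -9]]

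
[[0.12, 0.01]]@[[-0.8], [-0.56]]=[[-0.10]]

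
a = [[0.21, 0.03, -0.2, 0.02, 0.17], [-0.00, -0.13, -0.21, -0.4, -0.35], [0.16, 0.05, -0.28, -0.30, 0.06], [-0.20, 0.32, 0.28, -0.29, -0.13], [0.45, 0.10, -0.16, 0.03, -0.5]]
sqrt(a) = [[0.85+0.14j,0.23+0.03j,-0.48-0.03j,(0.06+0.02j),0.01-0.21j], [(-0.4-0.24j),(0.25-0.05j),(0.18+0.05j),-0.68-0.04j,-0.31+0.38j], [0.63+0.13j,0.46+0.02j,-0.22-0.02j,-0.25+0.02j,-0.15-0.19j], [-0.39+0.06j,0.26+0.01j,(0.63-0.01j),(0.27+0.01j),-0.05-0.09j], [(0.38-0.43j),(0.15-0.08j),(-0.19+0.09j),0.02-0.07j,-0.01+0.66j]]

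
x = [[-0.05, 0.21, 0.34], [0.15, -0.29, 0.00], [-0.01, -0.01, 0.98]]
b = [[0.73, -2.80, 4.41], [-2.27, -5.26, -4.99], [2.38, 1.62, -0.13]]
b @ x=[[-0.5, 0.92, 4.57],[-0.63, 1.10, -5.66],[0.13, 0.03, 0.68]]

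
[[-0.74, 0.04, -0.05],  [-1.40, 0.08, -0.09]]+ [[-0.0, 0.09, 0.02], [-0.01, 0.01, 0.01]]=[[-0.74, 0.13, -0.03],[-1.41, 0.09, -0.08]]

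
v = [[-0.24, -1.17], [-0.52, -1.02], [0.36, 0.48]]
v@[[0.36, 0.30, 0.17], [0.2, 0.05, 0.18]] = [[-0.32, -0.13, -0.25], [-0.39, -0.21, -0.27], [0.23, 0.13, 0.15]]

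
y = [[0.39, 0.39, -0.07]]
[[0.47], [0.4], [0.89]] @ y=[[0.18, 0.18, -0.03], [0.16, 0.16, -0.03], [0.35, 0.35, -0.06]]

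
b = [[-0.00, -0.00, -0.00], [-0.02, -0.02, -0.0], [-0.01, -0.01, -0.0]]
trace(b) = -0.02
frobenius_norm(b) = 0.03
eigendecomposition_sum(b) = [[-0.00, -0.0, -0.0],[-0.00, -0.0, -0.00],[0.0, 0.0, -0.00]] + [[-0.0, -0.00, -0.0],[-0.02, -0.02, -0.00],[-0.01, -0.01, -0.0]] + [[-0.0, -0.00, -0.00], [0.00, -0.0, -0.0], [-0.0, -0.0, -0.00]]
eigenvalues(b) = [-0.0, -0.02, -0.0]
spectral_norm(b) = 0.03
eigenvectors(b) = [[0.00, 0.0, 0.71],[0.00, 0.89, -0.71],[1.00, 0.45, 0.0]]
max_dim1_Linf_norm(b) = 0.02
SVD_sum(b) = [[-0.0, -0.00, 0.00], [-0.02, -0.02, 0.00], [-0.01, -0.01, 0.00]] + [[0.00, -0.0, 0.0],[0.00, -0.0, 0.00],[-0.00, 0.00, 0.00]] + [[-0.0, -0.0, -0.00],[-0.0, -0.0, 0.0],[-0.00, -0.0, -0.00]]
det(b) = 0.00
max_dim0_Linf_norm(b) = 0.02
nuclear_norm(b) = 0.03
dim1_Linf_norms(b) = [0.0, 0.02, 0.01]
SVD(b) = [[-0.0,  1.00,  0.00], [-0.89,  0.00,  -0.45], [-0.45,  -0.00,  0.89]] @ diag([0.0316227766016838, 3.758693806366246e-18, -0.0]) @ [[0.71, 0.71, 0.0], [0.71, -0.71, -0.00], [0.00, 0.00, 1.00]]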